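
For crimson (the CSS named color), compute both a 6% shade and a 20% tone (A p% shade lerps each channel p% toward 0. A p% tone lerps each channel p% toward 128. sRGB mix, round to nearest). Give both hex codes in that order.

#CF1338, #CA2A4A

CSS crimson is rgb(220, 20, 60).
6% shade:
  R: 220 + 0.06×(0−220) = 220 − 13.2 = 206.8 → 207
  G: 20 + 0.06×(0−20) = 20 − 1.2 = 18.8 → 19
  B: 60 − 3.6 = 56.4 → 56
  → #CF1338
20% tone:
  R: 220 − 18.4 = 201.6 → 202
  G: 20 + 0.2×(128−20) = 20 + 21.6 = 41.6 → 42
  B: 60 + 0.2×(128−60) = 60 + 13.6 = 73.6 → 74
  → #CA2A4A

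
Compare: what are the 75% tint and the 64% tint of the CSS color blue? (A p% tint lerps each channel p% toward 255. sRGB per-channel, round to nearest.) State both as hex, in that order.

#bfbfff, #a3a3ff

CSS blue is rgb(0, 0, 255).
75% tint:
  R: 0 + 191.25 = 191.25 → 191
  G: 0 + 0.75×(255−0) = 0 + 191.25 = 191.25 → 191
  B: 255 + 0 = 255 → 255
  → #bfbfff
64% tint:
  R: 0 + 0.64×(255−0) = 0 + 163.2 = 163.2 → 163
  G: 0 + 163.2 = 163.2 → 163
  B: 255 + 0 = 255 → 255
  → #a3a3ff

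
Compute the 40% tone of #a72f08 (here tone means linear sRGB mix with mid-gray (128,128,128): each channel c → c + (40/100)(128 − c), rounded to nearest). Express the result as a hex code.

#a72f08 is rgb(167, 47, 8).
A 40% tone moves each channel 40% toward 128:
  R: 167 + 0.4×(128−167) = 167 − 15.6 = 151.4 → 151
  G: 47 + 0.4×(128−47) = 47 + 32.4 = 79.4 → 79
  B: 8 + 0.4×(128−8) = 8 + 48 = 56 → 56
rgb(151, 79, 56) = #974f38.

#974f38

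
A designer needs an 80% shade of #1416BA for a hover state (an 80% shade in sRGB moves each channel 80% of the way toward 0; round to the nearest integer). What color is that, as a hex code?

#1416BA is rgb(20, 22, 186).
An 80% shade moves each channel 80% toward 0:
  R: 20 + 0.8×(0−20) = 20 − 16 = 4 → 4
  G: 22 − 17.6 = 4.4 → 4
  B: 186 − 148.8 = 37.2 → 37
rgb(4, 4, 37) = #040425.

#040425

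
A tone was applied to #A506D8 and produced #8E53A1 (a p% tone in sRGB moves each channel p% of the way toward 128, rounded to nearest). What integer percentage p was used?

#A506D8 is rgb(165, 6, 216); #8E53A1 is rgb(142, 83, 161).
On the G channel (widest range): 83 ≈ 6 + (p/100)(128 − 6), so p ≈ 100×(83 − 6)/(128 − 6) = 7700/122 = 63.11.
p = 63 reproduces all three channels after rounding.

63%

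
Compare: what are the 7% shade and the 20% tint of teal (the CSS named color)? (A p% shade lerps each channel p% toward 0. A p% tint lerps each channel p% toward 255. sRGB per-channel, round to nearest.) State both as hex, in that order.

CSS teal is rgb(0, 128, 128).
7% shade:
  R: 0 + 0 = 0 → 0
  G: 128 + 0.07×(0−128) = 128 − 8.96 = 119.04 → 119
  B: 128 + 0.07×(0−128) = 128 − 8.96 = 119.04 → 119
  → #007777
20% tint:
  R: 0 + 0.2×(255−0) = 0 + 51 = 51 → 51
  G: 128 + 0.2×(255−128) = 128 + 25.4 = 153.4 → 153
  B: 128 + 0.2×(255−128) = 128 + 25.4 = 153.4 → 153
  → #339999

#007777, #339999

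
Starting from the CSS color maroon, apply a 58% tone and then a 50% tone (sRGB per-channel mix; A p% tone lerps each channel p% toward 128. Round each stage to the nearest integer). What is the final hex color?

#806565

CSS maroon is rgb(128, 0, 0).
A 58% tone moves each channel 58% toward 128:
  R: 128 + 0.58×(128−128) = 128 + 0 = 128 → 128
  G: 0 + 0.58×(128−0) = 0 + 74.24 = 74.24 → 74
  B: 0 + 0.58×(128−0) = 0 + 74.24 = 74.24 → 74
After the tone: rgb(128, 74, 74) = #804a4a.
A 50% tone moves each channel 50% toward 128:
  R: 128 + 0.5×(128−128) = 128 + 0 = 128 → 128
  G: 74 + 0.5×(128−74) = 74 + 27 = 101 → 101
  B: 74 + 0.5×(128−74) = 74 + 27 = 101 → 101
rgb(128, 101, 101) = #806565.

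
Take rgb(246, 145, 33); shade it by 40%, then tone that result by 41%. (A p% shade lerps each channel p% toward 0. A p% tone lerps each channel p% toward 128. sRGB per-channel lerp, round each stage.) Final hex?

#8C6840

Per channel, c → c + 0.4(0 − c):
  R: 246 + 0.4×(0−246) = 246 − 98.4 = 147.6 → 148
  G: 145 − 58 = 87 → 87
  B: 33 − 13.2 = 19.8 → 20
After the shade: rgb(148, 87, 20) = #945714.
A 41% tone moves each channel 41% toward 128:
  R: 148 + 0.41×(128−148) = 148 − 8.2 = 139.8 → 140
  G: 87 + 0.41×(128−87) = 87 + 16.81 = 103.81 → 104
  B: 20 + 0.41×(128−20) = 20 + 44.28 = 64.28 → 64
rgb(140, 104, 64) = #8C6840.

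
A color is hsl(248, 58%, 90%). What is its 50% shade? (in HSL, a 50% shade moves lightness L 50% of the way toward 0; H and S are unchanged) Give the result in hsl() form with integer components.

L moves 50% from 90 toward 0: 90 − 45 = 45 → 45.
H and S are unchanged.

hsl(248, 58%, 45%)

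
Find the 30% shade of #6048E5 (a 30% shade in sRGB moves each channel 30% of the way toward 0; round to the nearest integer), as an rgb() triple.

#6048E5 is rgb(96, 72, 229).
A 30% shade moves each channel 30% toward 0:
  R: 96 + 0.3×(0−96) = 96 − 28.8 = 67.2 → 67
  G: 72 + 0.3×(0−72) = 72 − 21.6 = 50.4 → 50
  B: 229 + 0.3×(0−229) = 229 − 68.7 = 160.3 → 160

rgb(67, 50, 160)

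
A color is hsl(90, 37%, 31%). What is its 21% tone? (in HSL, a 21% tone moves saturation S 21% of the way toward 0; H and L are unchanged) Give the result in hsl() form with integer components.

S moves 21% from 37 toward 0: 37 − 7.77 = 29.23 → 29.
H and L are unchanged.

hsl(90, 29%, 31%)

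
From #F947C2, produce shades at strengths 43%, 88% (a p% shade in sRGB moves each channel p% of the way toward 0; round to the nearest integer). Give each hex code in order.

#8E286F, #1E0917

#F947C2 is rgb(249, 71, 194).
43%: (249 − 107.07 = 141.93→142, 71 − 30.53 = 40.47→40, 194 − 83.42 = 110.58→111) → #8E286F
88%: (249 − 219.12 = 29.88→30, 71 − 62.48 = 8.52→9, 194 − 170.72 = 23.28→23) → #1E0917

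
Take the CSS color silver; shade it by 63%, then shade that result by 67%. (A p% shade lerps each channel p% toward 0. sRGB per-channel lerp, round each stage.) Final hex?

#171717

CSS silver is rgb(192, 192, 192).
Per channel, c → c + 0.63(0 − c):
  R: 192 − 120.96 = 71.04 → 71
  G: 192 − 120.96 = 71.04 → 71
  B: 192 + 0.63×(0−192) = 192 − 120.96 = 71.04 → 71
After the shade: rgb(71, 71, 71) = #474747.
Per channel, c → c + 0.67(0 − c):
  R: 71 − 47.57 = 23.43 → 23
  G: 71 + 0.67×(0−71) = 71 − 47.57 = 23.43 → 23
  B: 71 + 0.67×(0−71) = 71 − 47.57 = 23.43 → 23
rgb(23, 23, 23) = #171717.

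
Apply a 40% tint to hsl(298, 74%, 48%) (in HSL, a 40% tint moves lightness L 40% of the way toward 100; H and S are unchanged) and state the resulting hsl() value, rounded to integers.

L moves 40% from 48 toward 100: 48 + 20.8 = 68.8 → 69.
H and S are unchanged.

hsl(298, 74%, 69%)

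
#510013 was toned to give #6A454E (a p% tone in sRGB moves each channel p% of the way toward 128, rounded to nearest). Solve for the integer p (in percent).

54%

#510013 is rgb(81, 0, 19); #6A454E is rgb(106, 69, 78).
On the G channel (widest range): 69 ≈ 0 + (p/100)(128 − 0), so p ≈ 100×(69 − 0)/(128 − 0) = 6900/128 = 53.91.
p = 54 reproduces all three channels after rounding.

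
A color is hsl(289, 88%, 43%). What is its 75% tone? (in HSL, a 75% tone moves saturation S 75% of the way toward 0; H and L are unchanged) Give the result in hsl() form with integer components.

S moves 75% from 88 toward 0: 88 − 66 = 22 → 22.
H and L are unchanged.

hsl(289, 22%, 43%)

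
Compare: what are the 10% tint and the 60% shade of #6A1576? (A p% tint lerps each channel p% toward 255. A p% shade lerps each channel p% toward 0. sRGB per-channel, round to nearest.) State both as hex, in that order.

#6A1576 is rgb(106, 21, 118).
10% tint:
  R: 106 + 14.9 = 120.9 → 121
  G: 21 + 23.4 = 44.4 → 44
  B: 118 + 13.7 = 131.7 → 132
  → #792C84
60% shade:
  R: 106 + 0.6×(0−106) = 106 − 63.6 = 42.4 → 42
  G: 21 − 12.6 = 8.4 → 8
  B: 118 − 70.8 = 47.2 → 47
  → #2A082F

#792C84, #2A082F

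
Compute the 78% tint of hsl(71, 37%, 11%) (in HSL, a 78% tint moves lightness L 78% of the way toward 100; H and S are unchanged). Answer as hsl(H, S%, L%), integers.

L moves 78% from 11 toward 100: 11 + 69.42 = 80.42 → 80.
H and S are unchanged.

hsl(71, 37%, 80%)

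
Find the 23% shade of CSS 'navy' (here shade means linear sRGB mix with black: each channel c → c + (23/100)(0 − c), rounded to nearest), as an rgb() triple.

CSS navy is rgb(0, 0, 128).
Per channel, c → c + 0.23(0 − c):
  R: 0 + 0.23×(0−0) = 0 + 0 = 0 → 0
  G: 0 + 0.23×(0−0) = 0 + 0 = 0 → 0
  B: 128 + 0.23×(0−128) = 128 − 29.44 = 98.56 → 99

rgb(0, 0, 99)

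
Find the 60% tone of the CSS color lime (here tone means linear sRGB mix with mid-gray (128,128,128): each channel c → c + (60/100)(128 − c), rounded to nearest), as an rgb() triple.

rgb(77, 179, 77)

CSS lime is rgb(0, 255, 0).
Per channel, c → c + 0.6(128 − c):
  R: 0 + 0.6×(128−0) = 0 + 76.8 = 76.8 → 77
  G: 255 + 0.6×(128−255) = 255 − 76.2 = 178.8 → 179
  B: 0 + 76.8 = 76.8 → 77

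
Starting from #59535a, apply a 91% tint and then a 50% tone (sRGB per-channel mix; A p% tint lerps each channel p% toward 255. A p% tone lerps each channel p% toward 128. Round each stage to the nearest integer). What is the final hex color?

#59535a is rgb(89, 83, 90).
Lerp each channel 91% toward 255:
  R: 89 + 151.06 = 240.06 → 240
  G: 83 + 0.91×(255−83) = 83 + 156.52 = 239.52 → 240
  B: 90 + 0.91×(255−90) = 90 + 150.15 = 240.15 → 240
After the tint: rgb(240, 240, 240) = #f0f0f0.
A 50% tone moves each channel 50% toward 128:
  R: 240 − 56 = 184 → 184
  G: 240 + 0.5×(128−240) = 240 − 56 = 184 → 184
  B: 240 − 56 = 184 → 184
rgb(184, 184, 184) = #b8b8b8.

#b8b8b8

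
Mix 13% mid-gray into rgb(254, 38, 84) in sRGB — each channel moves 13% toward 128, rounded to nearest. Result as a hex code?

Per channel, c → c + 0.13(128 − c):
  R: 254 + 0.13×(128−254) = 254 − 16.38 = 237.62 → 238
  G: 38 + 0.13×(128−38) = 38 + 11.7 = 49.7 → 50
  B: 84 + 5.72 = 89.72 → 90
rgb(238, 50, 90) = #ee325a.

#ee325a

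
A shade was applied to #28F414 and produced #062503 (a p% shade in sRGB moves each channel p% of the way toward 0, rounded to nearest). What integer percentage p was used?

85%

#28F414 is rgb(40, 244, 20); #062503 is rgb(6, 37, 3).
On the G channel (widest range): 37 ≈ 244 + (p/100)(0 − 244), so p ≈ 100×(37 − 244)/(0 − 244) = -20700/-244 = 84.84.
p = 85 reproduces all three channels after rounding.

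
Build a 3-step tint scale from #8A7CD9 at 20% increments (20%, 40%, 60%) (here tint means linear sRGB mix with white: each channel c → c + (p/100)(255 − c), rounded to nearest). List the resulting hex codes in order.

#8A7CD9 is rgb(138, 124, 217).
20%: (138 + 23.4 = 161.4→161, 124 + 26.2 = 150.2→150, 217 + 7.6 = 224.6→225) → #A196E1
40%: (138 + 46.8 = 184.8→185, 124 + 52.4 = 176.4→176, 217 + 15.2 = 232.2→232) → #B9B0E8
60%: (138 + 70.2 = 208.2→208, 124 + 78.6 = 202.6→203, 217 + 22.8 = 239.8→240) → #D0CBF0

#A196E1, #B9B0E8, #D0CBF0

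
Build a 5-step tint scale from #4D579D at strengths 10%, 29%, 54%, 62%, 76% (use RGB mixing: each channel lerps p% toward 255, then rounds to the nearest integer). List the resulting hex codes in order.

#5F68A7, #8188B9, #ADB2D2, #BBBFDA, #D4D7E7

#4D579D is rgb(77, 87, 157).
10%: (77 + 17.8 = 94.8→95, 87 + 16.8 = 103.8→104, 157 + 9.8 = 166.8→167) → #5F68A7
29%: (77 + 51.62 = 128.62→129, 87 + 48.72 = 135.72→136, 157 + 28.42 = 185.42→185) → #8188B9
54%: (77 + 96.12 = 173.12→173, 87 + 90.72 = 177.72→178, 157 + 52.92 = 209.92→210) → #ADB2D2
62%: (77 + 110.36 = 187.36→187, 87 + 104.16 = 191.16→191, 157 + 60.76 = 217.76→218) → #BBBFDA
76%: (77 + 135.28 = 212.28→212, 87 + 127.68 = 214.68→215, 157 + 74.48 = 231.48→231) → #D4D7E7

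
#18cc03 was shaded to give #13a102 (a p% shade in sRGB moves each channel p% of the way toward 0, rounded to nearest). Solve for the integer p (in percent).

21%

#18cc03 is rgb(24, 204, 3); #13a102 is rgb(19, 161, 2).
On the G channel (widest range): 161 ≈ 204 + (p/100)(0 − 204), so p ≈ 100×(161 − 204)/(0 − 204) = -4300/-204 = 21.08.
p = 21 reproduces all three channels after rounding.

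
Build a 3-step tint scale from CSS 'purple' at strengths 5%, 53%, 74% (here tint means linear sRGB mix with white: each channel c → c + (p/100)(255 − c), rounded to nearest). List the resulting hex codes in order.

CSS purple is rgb(128, 0, 128).
5%: (128 + 6.35 = 134.35→134, 0 + 12.75 = 12.75→13, 128 + 6.35 = 134.35→134) → #860D86
53%: (128 + 67.31 = 195.31→195, 0 + 135.15 = 135.15→135, 128 + 67.31 = 195.31→195) → #C387C3
74%: (128 + 93.98 = 221.98→222, 0 + 188.7 = 188.7→189, 128 + 93.98 = 221.98→222) → #DEBDDE

#860D86, #C387C3, #DEBDDE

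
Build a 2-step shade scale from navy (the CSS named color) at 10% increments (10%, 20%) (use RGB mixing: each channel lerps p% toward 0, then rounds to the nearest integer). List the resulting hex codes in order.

CSS navy is rgb(0, 0, 128).
10%: (0→0, 0→0, 128 − 12.8 = 115.2→115) → #000073
20%: (0→0, 0→0, 128 − 25.6 = 102.4→102) → #000066

#000073, #000066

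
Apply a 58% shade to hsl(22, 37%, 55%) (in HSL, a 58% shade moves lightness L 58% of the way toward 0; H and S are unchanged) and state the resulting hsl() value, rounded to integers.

hsl(22, 37%, 23%)

L moves 58% from 55 toward 0: 55 − 31.9 = 23.1 → 23.
H and S are unchanged.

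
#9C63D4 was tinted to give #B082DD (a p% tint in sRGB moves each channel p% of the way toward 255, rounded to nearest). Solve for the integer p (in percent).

#9C63D4 is rgb(156, 99, 212); #B082DD is rgb(176, 130, 221).
On the G channel (widest range): 130 ≈ 99 + (p/100)(255 − 99), so p ≈ 100×(130 − 99)/(255 − 99) = 3100/156 = 19.87.
p = 20 reproduces all three channels after rounding.

20%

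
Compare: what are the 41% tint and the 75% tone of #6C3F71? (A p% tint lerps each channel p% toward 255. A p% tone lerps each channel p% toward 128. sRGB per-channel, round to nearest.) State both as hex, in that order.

#6C3F71 is rgb(108, 63, 113).
41% tint:
  R: 108 + 60.27 = 168.27 → 168
  G: 63 + 0.41×(255−63) = 63 + 78.72 = 141.72 → 142
  B: 113 + 0.41×(255−113) = 113 + 58.22 = 171.22 → 171
  → #A88EAB
75% tone:
  R: 108 + 0.75×(128−108) = 108 + 15 = 123 → 123
  G: 63 + 0.75×(128−63) = 63 + 48.75 = 111.75 → 112
  B: 113 + 11.25 = 124.25 → 124
  → #7B707C

#A88EAB, #7B707C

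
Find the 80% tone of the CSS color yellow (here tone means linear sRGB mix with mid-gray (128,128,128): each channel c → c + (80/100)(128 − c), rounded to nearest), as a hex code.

CSS yellow is rgb(255, 255, 0).
An 80% tone moves each channel 80% toward 128:
  R: 255 + 0.8×(128−255) = 255 − 101.6 = 153.4 → 153
  G: 255 + 0.8×(128−255) = 255 − 101.6 = 153.4 → 153
  B: 0 + 0.8×(128−0) = 0 + 102.4 = 102.4 → 102
rgb(153, 153, 102) = #999966.

#999966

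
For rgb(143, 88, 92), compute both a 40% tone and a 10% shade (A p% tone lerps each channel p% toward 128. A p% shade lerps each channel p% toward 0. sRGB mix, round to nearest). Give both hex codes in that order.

#89686A, #814F53

40% tone:
  R: 143 + 0.4×(128−143) = 143 − 6 = 137 → 137
  G: 88 + 16 = 104 → 104
  B: 92 + 14.4 = 106.4 → 106
  → #89686A
10% shade:
  R: 143 − 14.3 = 128.7 → 129
  G: 88 + 0.1×(0−88) = 88 − 8.8 = 79.2 → 79
  B: 92 − 9.2 = 82.8 → 83
  → #814F53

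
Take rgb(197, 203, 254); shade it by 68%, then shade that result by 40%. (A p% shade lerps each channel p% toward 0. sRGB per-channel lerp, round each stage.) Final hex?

#262731

A 68% shade moves each channel 68% toward 0:
  R: 197 + 0.68×(0−197) = 197 − 133.96 = 63.04 → 63
  G: 203 − 138.04 = 64.96 → 65
  B: 254 − 172.72 = 81.28 → 81
After the shade: rgb(63, 65, 81) = #3F4151.
A 40% shade moves each channel 40% toward 0:
  R: 63 + 0.4×(0−63) = 63 − 25.2 = 37.8 → 38
  G: 65 + 0.4×(0−65) = 65 − 26 = 39 → 39
  B: 81 + 0.4×(0−81) = 81 − 32.4 = 48.6 → 49
rgb(38, 39, 49) = #262731.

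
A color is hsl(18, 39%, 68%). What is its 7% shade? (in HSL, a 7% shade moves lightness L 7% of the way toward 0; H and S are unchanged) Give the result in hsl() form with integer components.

L moves 7% from 68 toward 0: 68 − 4.76 = 63.24 → 63.
H and S are unchanged.

hsl(18, 39%, 63%)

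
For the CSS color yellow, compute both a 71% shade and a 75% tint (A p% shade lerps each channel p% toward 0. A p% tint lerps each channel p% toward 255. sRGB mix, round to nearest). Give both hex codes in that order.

#4A4A00, #FFFFBF

CSS yellow is rgb(255, 255, 0).
71% shade:
  R: 255 − 181.05 = 73.95 → 74
  G: 255 − 181.05 = 73.95 → 74
  B: 0 + 0.71×(0−0) = 0 + 0 = 0 → 0
  → #4A4A00
75% tint:
  R: 255 + 0 = 255 → 255
  G: 255 + 0 = 255 → 255
  B: 0 + 191.25 = 191.25 → 191
  → #FFFFBF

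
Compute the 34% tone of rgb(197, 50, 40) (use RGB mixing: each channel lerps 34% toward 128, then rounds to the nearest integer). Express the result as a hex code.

#ae4d46

A 34% tone moves each channel 34% toward 128:
  R: 197 − 23.46 = 173.54 → 174
  G: 50 + 26.52 = 76.52 → 77
  B: 40 + 0.34×(128−40) = 40 + 29.92 = 69.92 → 70
rgb(174, 77, 70) = #ae4d46.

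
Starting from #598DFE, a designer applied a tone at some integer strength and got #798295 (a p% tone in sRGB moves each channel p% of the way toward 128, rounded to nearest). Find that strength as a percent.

83%

#598DFE is rgb(89, 141, 254); #798295 is rgb(121, 130, 149).
On the B channel (widest range): 149 ≈ 254 + (p/100)(128 − 254), so p ≈ 100×(149 − 254)/(128 − 254) = -10500/-126 = 83.33.
p = 83 reproduces all three channels after rounding.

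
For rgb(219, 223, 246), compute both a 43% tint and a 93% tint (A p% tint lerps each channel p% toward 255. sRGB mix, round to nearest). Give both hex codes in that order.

#EAEDFA, #FCFDFE

43% tint:
  R: 219 + 15.48 = 234.48 → 234
  G: 223 + 13.76 = 236.76 → 237
  B: 246 + 0.43×(255−246) = 246 + 3.87 = 249.87 → 250
  → #EAEDFA
93% tint:
  R: 219 + 33.48 = 252.48 → 252
  G: 223 + 0.93×(255−223) = 223 + 29.76 = 252.76 → 253
  B: 246 + 0.93×(255−246) = 246 + 8.37 = 254.37 → 254
  → #FCFDFE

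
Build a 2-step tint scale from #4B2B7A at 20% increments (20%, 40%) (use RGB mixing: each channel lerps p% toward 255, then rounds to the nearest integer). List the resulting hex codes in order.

#6F5595, #9380AF

#4B2B7A is rgb(75, 43, 122).
20%: (75 + 36 = 111→111, 43 + 42.4 = 85.4→85, 122 + 26.6 = 148.6→149) → #6F5595
40%: (75 + 72 = 147→147, 43 + 84.8 = 127.8→128, 122 + 53.2 = 175.2→175) → #9380AF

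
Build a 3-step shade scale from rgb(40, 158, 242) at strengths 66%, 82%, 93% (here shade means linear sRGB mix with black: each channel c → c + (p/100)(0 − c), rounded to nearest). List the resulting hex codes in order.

#0e3652, #071c2c, #030b11

66%: (40 − 26.4 = 13.6→14, 158 − 104.28 = 53.72→54, 242 − 159.72 = 82.28→82) → #0e3652
82%: (40 − 32.8 = 7.2→7, 158 − 129.56 = 28.44→28, 242 − 198.44 = 43.56→44) → #071c2c
93%: (40 − 37.2 = 2.8→3, 158 − 146.94 = 11.06→11, 242 − 225.06 = 16.94→17) → #030b11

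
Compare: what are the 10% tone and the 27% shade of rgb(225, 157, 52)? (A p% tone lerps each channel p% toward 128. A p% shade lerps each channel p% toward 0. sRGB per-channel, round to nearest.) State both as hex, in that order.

10% tone:
  R: 225 + 0.1×(128−225) = 225 − 9.7 = 215.3 → 215
  G: 157 − 2.9 = 154.1 → 154
  B: 52 + 0.1×(128−52) = 52 + 7.6 = 59.6 → 60
  → #d79a3c
27% shade:
  R: 225 + 0.27×(0−225) = 225 − 60.75 = 164.25 → 164
  G: 157 − 42.39 = 114.61 → 115
  B: 52 − 14.04 = 37.96 → 38
  → #a47326

#d79a3c, #a47326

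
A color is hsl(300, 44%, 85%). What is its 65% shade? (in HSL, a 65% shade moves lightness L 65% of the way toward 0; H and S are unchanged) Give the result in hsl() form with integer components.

L moves 65% from 85 toward 0: 85 − 55.25 = 29.75 → 30.
H and S are unchanged.

hsl(300, 44%, 30%)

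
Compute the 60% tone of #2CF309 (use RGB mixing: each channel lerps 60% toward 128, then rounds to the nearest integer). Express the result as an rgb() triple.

rgb(94, 174, 80)

#2CF309 is rgb(44, 243, 9).
Per channel, c → c + 0.6(128 − c):
  R: 44 + 50.4 = 94.4 → 94
  G: 243 − 69 = 174 → 174
  B: 9 + 71.4 = 80.4 → 80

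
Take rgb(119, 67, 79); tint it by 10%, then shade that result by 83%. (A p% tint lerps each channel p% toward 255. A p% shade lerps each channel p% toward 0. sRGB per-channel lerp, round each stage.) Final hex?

Per channel, c → c + 0.1(255 − c):
  R: 119 + 0.1×(255−119) = 119 + 13.6 = 132.6 → 133
  G: 67 + 0.1×(255−67) = 67 + 18.8 = 85.8 → 86
  B: 79 + 17.6 = 96.6 → 97
After the tint: rgb(133, 86, 97) = #855661.
Per channel, c → c + 0.83(0 − c):
  R: 133 + 0.83×(0−133) = 133 − 110.39 = 22.61 → 23
  G: 86 + 0.83×(0−86) = 86 − 71.38 = 14.62 → 15
  B: 97 + 0.83×(0−97) = 97 − 80.51 = 16.49 → 16
rgb(23, 15, 16) = #170f10.

#170f10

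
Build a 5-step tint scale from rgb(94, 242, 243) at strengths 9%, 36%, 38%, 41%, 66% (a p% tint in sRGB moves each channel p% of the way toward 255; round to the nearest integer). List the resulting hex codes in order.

#6CF3F4, #98F7F7, #9BF7F8, #A0F7F8, #C8FBFB

9%: (94 + 14.49 = 108.49→108, 242 + 1.17 = 243.17→243, 243 + 1.08 = 244.08→244) → #6CF3F4
36%: (94 + 57.96 = 151.96→152, 242 + 4.68 = 246.68→247, 243 + 4.32 = 247.32→247) → #98F7F7
38%: (94 + 61.18 = 155.18→155, 242 + 4.94 = 246.94→247, 243 + 4.56 = 247.56→248) → #9BF7F8
41%: (94 + 66.01 = 160.01→160, 242 + 5.33 = 247.33→247, 243 + 4.92 = 247.92→248) → #A0F7F8
66%: (94 + 106.26 = 200.26→200, 242 + 8.58 = 250.58→251, 243 + 7.92 = 250.92→251) → #C8FBFB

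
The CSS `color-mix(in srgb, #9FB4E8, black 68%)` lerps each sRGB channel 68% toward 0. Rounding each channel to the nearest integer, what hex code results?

#9FB4E8 is rgb(159, 180, 232).
A 68% shade moves each channel 68% toward 0:
  R: 159 − 108.12 = 50.88 → 51
  G: 180 + 0.68×(0−180) = 180 − 122.4 = 57.6 → 58
  B: 232 + 0.68×(0−232) = 232 − 157.76 = 74.24 → 74
rgb(51, 58, 74) = #333A4A.

#333A4A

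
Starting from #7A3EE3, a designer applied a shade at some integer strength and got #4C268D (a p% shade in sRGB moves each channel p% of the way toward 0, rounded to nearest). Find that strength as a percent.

#7A3EE3 is rgb(122, 62, 227); #4C268D is rgb(76, 38, 141).
On the B channel (widest range): 141 ≈ 227 + (p/100)(0 − 227), so p ≈ 100×(141 − 227)/(0 − 227) = -8600/-227 = 37.89.
p = 38 reproduces all three channels after rounding.

38%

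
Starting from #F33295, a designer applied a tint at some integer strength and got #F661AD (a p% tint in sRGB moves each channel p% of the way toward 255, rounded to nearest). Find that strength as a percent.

23%

#F33295 is rgb(243, 50, 149); #F661AD is rgb(246, 97, 173).
On the G channel (widest range): 97 ≈ 50 + (p/100)(255 − 50), so p ≈ 100×(97 − 50)/(255 − 50) = 4700/205 = 22.93.
p = 23 reproduces all three channels after rounding.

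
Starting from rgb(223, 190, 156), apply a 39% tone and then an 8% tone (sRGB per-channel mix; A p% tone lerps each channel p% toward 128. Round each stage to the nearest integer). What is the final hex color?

A 39% tone moves each channel 39% toward 128:
  R: 223 − 37.05 = 185.95 → 186
  G: 190 + 0.39×(128−190) = 190 − 24.18 = 165.82 → 166
  B: 156 + 0.39×(128−156) = 156 − 10.92 = 145.08 → 145
After the tone: rgb(186, 166, 145) = #BAA691.
Per channel, c → c + 0.08(128 − c):
  R: 186 − 4.64 = 181.36 → 181
  G: 166 + 0.08×(128−166) = 166 − 3.04 = 162.96 → 163
  B: 145 + 0.08×(128−145) = 145 − 1.36 = 143.64 → 144
rgb(181, 163, 144) = #B5A390.

#B5A390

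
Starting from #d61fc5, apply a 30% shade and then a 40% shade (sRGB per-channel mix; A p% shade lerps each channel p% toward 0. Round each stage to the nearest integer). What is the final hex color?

#d61fc5 is rgb(214, 31, 197).
Lerp each channel 30% toward 0:
  R: 214 + 0.3×(0−214) = 214 − 64.2 = 149.8 → 150
  G: 31 + 0.3×(0−31) = 31 − 9.3 = 21.7 → 22
  B: 197 + 0.3×(0−197) = 197 − 59.1 = 137.9 → 138
After the shade: rgb(150, 22, 138) = #96168a.
Per channel, c → c + 0.4(0 − c):
  R: 150 − 60 = 90 → 90
  G: 22 − 8.8 = 13.2 → 13
  B: 138 + 0.4×(0−138) = 138 − 55.2 = 82.8 → 83
rgb(90, 13, 83) = #5a0d53.

#5a0d53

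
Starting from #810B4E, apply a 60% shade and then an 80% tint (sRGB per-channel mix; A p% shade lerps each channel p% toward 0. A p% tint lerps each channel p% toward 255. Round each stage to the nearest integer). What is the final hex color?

#D6CDD2

#810B4E is rgb(129, 11, 78).
Lerp each channel 60% toward 0:
  R: 129 + 0.6×(0−129) = 129 − 77.4 = 51.6 → 52
  G: 11 − 6.6 = 4.4 → 4
  B: 78 − 46.8 = 31.2 → 31
After the shade: rgb(52, 4, 31) = #34041F.
An 80% tint moves each channel 80% toward 255:
  R: 52 + 0.8×(255−52) = 52 + 162.4 = 214.4 → 214
  G: 4 + 200.8 = 204.8 → 205
  B: 31 + 0.8×(255−31) = 31 + 179.2 = 210.2 → 210
rgb(214, 205, 210) = #D6CDD2.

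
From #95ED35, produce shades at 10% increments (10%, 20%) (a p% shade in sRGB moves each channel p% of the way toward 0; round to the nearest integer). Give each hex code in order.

#95ED35 is rgb(149, 237, 53).
10%: (149 − 14.9 = 134.1→134, 237 − 23.7 = 213.3→213, 53 − 5.3 = 47.7→48) → #86D530
20%: (149 − 29.8 = 119.2→119, 237 − 47.4 = 189.6→190, 53 − 10.6 = 42.4→42) → #77BE2A

#86D530, #77BE2A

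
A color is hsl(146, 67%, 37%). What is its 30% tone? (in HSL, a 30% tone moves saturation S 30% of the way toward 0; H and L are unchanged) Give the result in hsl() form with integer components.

hsl(146, 47%, 37%)

S moves 30% from 67 toward 0: 67 − 20.1 = 46.9 → 47.
H and L are unchanged.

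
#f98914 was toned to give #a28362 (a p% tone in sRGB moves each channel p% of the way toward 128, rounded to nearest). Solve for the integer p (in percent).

#f98914 is rgb(249, 137, 20); #a28362 is rgb(162, 131, 98).
On the R channel (widest range): 162 ≈ 249 + (p/100)(128 − 249), so p ≈ 100×(162 − 249)/(128 − 249) = -8700/-121 = 71.90.
p = 72 reproduces all three channels after rounding.

72%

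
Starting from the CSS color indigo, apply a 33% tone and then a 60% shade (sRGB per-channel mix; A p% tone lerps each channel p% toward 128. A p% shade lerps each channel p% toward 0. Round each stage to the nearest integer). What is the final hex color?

CSS indigo is rgb(75, 0, 130).
Lerp each channel 33% toward 128:
  R: 75 + 0.33×(128−75) = 75 + 17.49 = 92.49 → 92
  G: 0 + 0.33×(128−0) = 0 + 42.24 = 42.24 → 42
  B: 130 + 0.33×(128−130) = 130 − 0.66 = 129.34 → 129
After the tone: rgb(92, 42, 129) = #5c2a81.
A 60% shade moves each channel 60% toward 0:
  R: 92 − 55.2 = 36.8 → 37
  G: 42 + 0.6×(0−42) = 42 − 25.2 = 16.8 → 17
  B: 129 + 0.6×(0−129) = 129 − 77.4 = 51.6 → 52
rgb(37, 17, 52) = #251134.

#251134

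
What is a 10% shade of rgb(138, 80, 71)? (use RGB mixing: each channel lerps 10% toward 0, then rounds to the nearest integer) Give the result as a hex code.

A 10% shade moves each channel 10% toward 0:
  R: 138 − 13.8 = 124.2 → 124
  G: 80 − 8 = 72 → 72
  B: 71 + 0.1×(0−71) = 71 − 7.1 = 63.9 → 64
rgb(124, 72, 64) = #7c4840.

#7c4840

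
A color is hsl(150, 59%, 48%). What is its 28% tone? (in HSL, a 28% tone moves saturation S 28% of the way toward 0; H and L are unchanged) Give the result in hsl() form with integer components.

hsl(150, 42%, 48%)

S moves 28% from 59 toward 0: 59 − 16.52 = 42.48 → 42.
H and L are unchanged.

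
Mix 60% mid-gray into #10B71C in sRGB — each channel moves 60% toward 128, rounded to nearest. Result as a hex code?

#10B71C is rgb(16, 183, 28).
Lerp each channel 60% toward 128:
  R: 16 + 67.2 = 83.2 → 83
  G: 183 − 33 = 150 → 150
  B: 28 + 0.6×(128−28) = 28 + 60 = 88 → 88
rgb(83, 150, 88) = #539658.

#539658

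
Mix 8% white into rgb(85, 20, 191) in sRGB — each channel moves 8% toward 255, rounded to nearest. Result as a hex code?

Per channel, c → c + 0.08(255 − c):
  R: 85 + 0.08×(255−85) = 85 + 13.6 = 98.6 → 99
  G: 20 + 18.8 = 38.8 → 39
  B: 191 + 0.08×(255−191) = 191 + 5.12 = 196.12 → 196
rgb(99, 39, 196) = #6327C4.

#6327C4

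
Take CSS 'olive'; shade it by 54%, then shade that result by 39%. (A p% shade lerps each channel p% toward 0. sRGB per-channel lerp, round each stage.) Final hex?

#242400

CSS olive is rgb(128, 128, 0).
Lerp each channel 54% toward 0:
  R: 128 + 0.54×(0−128) = 128 − 69.12 = 58.88 → 59
  G: 128 + 0.54×(0−128) = 128 − 69.12 = 58.88 → 59
  B: 0 + 0 = 0 → 0
After the shade: rgb(59, 59, 0) = #3B3B00.
Lerp each channel 39% toward 0:
  R: 59 − 23.01 = 35.99 → 36
  G: 59 − 23.01 = 35.99 → 36
  B: 0 + 0.39×(0−0) = 0 + 0 = 0 → 0
rgb(36, 36, 0) = #242400.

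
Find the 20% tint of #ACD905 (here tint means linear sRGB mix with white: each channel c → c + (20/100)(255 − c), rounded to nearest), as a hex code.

#BDE137

#ACD905 is rgb(172, 217, 5).
Per channel, c → c + 0.2(255 − c):
  R: 172 + 0.2×(255−172) = 172 + 16.6 = 188.6 → 189
  G: 217 + 0.2×(255−217) = 217 + 7.6 = 224.6 → 225
  B: 5 + 50 = 55 → 55
rgb(189, 225, 55) = #BDE137.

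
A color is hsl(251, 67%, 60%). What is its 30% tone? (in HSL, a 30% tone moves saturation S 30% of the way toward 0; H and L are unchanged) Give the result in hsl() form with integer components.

S moves 30% from 67 toward 0: 67 − 20.1 = 46.9 → 47.
H and L are unchanged.

hsl(251, 47%, 60%)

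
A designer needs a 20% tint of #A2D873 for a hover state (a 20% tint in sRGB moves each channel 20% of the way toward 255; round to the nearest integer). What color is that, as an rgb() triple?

#A2D873 is rgb(162, 216, 115).
Lerp each channel 20% toward 255:
  R: 162 + 0.2×(255−162) = 162 + 18.6 = 180.6 → 181
  G: 216 + 7.8 = 223.8 → 224
  B: 115 + 0.2×(255−115) = 115 + 28 = 143 → 143

rgb(181, 224, 143)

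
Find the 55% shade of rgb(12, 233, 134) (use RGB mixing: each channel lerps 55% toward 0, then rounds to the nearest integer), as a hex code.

#05693C

Per channel, c → c + 0.55(0 − c):
  R: 12 − 6.6 = 5.4 → 5
  G: 233 + 0.55×(0−233) = 233 − 128.15 = 104.85 → 105
  B: 134 + 0.55×(0−134) = 134 − 73.7 = 60.3 → 60
rgb(5, 105, 60) = #05693C.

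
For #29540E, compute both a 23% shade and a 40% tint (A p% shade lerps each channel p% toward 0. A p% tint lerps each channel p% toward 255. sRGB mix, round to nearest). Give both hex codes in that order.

#29540E is rgb(41, 84, 14).
23% shade:
  R: 41 + 0.23×(0−41) = 41 − 9.43 = 31.57 → 32
  G: 84 − 19.32 = 64.68 → 65
  B: 14 + 0.23×(0−14) = 14 − 3.22 = 10.78 → 11
  → #20410B
40% tint:
  R: 41 + 0.4×(255−41) = 41 + 85.6 = 126.6 → 127
  G: 84 + 0.4×(255−84) = 84 + 68.4 = 152.4 → 152
  B: 14 + 0.4×(255−14) = 14 + 96.4 = 110.4 → 110
  → #7F986E

#20410B, #7F986E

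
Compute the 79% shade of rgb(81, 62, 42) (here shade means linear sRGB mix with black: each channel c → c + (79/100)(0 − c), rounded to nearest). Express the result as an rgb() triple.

A 79% shade moves each channel 79% toward 0:
  R: 81 + 0.79×(0−81) = 81 − 63.99 = 17.01 → 17
  G: 62 + 0.79×(0−62) = 62 − 48.98 = 13.02 → 13
  B: 42 + 0.79×(0−42) = 42 − 33.18 = 8.82 → 9

rgb(17, 13, 9)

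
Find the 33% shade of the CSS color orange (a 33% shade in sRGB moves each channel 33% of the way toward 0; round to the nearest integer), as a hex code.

#ab6f00

CSS orange is rgb(255, 165, 0).
Per channel, c → c + 0.33(0 − c):
  R: 255 + 0.33×(0−255) = 255 − 84.15 = 170.85 → 171
  G: 165 + 0.33×(0−165) = 165 − 54.45 = 110.55 → 111
  B: 0 + 0.33×(0−0) = 0 + 0 = 0 → 0
rgb(171, 111, 0) = #ab6f00.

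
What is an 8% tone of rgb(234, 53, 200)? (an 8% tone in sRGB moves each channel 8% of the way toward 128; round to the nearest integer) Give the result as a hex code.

Lerp each channel 8% toward 128:
  R: 234 + 0.08×(128−234) = 234 − 8.48 = 225.52 → 226
  G: 53 + 0.08×(128−53) = 53 + 6 = 59 → 59
  B: 200 − 5.76 = 194.24 → 194
rgb(226, 59, 194) = #E23BC2.

#E23BC2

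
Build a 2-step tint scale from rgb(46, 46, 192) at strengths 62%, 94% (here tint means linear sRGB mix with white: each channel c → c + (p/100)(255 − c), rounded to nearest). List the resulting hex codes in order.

62%: (46 + 129.58 = 175.58→176, 46 + 129.58 = 175.58→176, 192 + 39.06 = 231.06→231) → #B0B0E7
94%: (46 + 196.46 = 242.46→242, 46 + 196.46 = 242.46→242, 192 + 59.22 = 251.22→251) → #F2F2FB

#B0B0E7, #F2F2FB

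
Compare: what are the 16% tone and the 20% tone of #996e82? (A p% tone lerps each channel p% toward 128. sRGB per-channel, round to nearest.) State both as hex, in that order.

#957182, #947282

#996e82 is rgb(153, 110, 130).
16% tone:
  R: 153 − 4 = 149 → 149
  G: 110 + 2.88 = 112.88 → 113
  B: 130 + 0.16×(128−130) = 130 − 0.32 = 129.68 → 130
  → #957182
20% tone:
  R: 153 + 0.2×(128−153) = 153 − 5 = 148 → 148
  G: 110 + 3.6 = 113.6 → 114
  B: 130 + 0.2×(128−130) = 130 − 0.4 = 129.6 → 130
  → #947282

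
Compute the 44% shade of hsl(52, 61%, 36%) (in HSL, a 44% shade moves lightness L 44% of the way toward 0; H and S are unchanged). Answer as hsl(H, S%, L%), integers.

hsl(52, 61%, 20%)

L moves 44% from 36 toward 0: 36 − 15.84 = 20.16 → 20.
H and S are unchanged.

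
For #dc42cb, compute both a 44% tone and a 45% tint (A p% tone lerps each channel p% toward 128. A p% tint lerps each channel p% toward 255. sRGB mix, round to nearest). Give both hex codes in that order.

#dc42cb is rgb(220, 66, 203).
44% tone:
  R: 220 − 40.48 = 179.52 → 180
  G: 66 + 0.44×(128−66) = 66 + 27.28 = 93.28 → 93
  B: 203 + 0.44×(128−203) = 203 − 33 = 170 → 170
  → #b45daa
45% tint:
  R: 220 + 15.75 = 235.75 → 236
  G: 66 + 85.05 = 151.05 → 151
  B: 203 + 0.45×(255−203) = 203 + 23.4 = 226.4 → 226
  → #ec97e2

#b45daa, #ec97e2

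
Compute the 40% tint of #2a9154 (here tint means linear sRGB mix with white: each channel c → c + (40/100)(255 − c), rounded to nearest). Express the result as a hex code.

#2a9154 is rgb(42, 145, 84).
Per channel, c → c + 0.4(255 − c):
  R: 42 + 85.2 = 127.2 → 127
  G: 145 + 44 = 189 → 189
  B: 84 + 0.4×(255−84) = 84 + 68.4 = 152.4 → 152
rgb(127, 189, 152) = #7fbd98.

#7fbd98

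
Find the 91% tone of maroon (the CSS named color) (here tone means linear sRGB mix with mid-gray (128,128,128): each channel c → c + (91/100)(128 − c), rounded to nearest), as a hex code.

CSS maroon is rgb(128, 0, 0).
Per channel, c → c + 0.91(128 − c):
  R: 128 + 0.91×(128−128) = 128 + 0 = 128 → 128
  G: 0 + 116.48 = 116.48 → 116
  B: 0 + 0.91×(128−0) = 0 + 116.48 = 116.48 → 116
rgb(128, 116, 116) = #807474.

#807474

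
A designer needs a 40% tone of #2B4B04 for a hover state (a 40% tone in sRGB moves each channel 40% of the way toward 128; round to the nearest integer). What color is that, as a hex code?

#4D6036

#2B4B04 is rgb(43, 75, 4).
A 40% tone moves each channel 40% toward 128:
  R: 43 + 0.4×(128−43) = 43 + 34 = 77 → 77
  G: 75 + 0.4×(128−75) = 75 + 21.2 = 96.2 → 96
  B: 4 + 49.6 = 53.6 → 54
rgb(77, 96, 54) = #4D6036.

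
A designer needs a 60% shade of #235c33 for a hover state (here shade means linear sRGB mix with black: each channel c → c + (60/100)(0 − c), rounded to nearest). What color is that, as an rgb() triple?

rgb(14, 37, 20)

#235c33 is rgb(35, 92, 51).
A 60% shade moves each channel 60% toward 0:
  R: 35 + 0.6×(0−35) = 35 − 21 = 14 → 14
  G: 92 − 55.2 = 36.8 → 37
  B: 51 + 0.6×(0−51) = 51 − 30.6 = 20.4 → 20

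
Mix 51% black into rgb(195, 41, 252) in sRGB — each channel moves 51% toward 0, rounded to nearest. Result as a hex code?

#60147b

A 51% shade moves each channel 51% toward 0:
  R: 195 + 0.51×(0−195) = 195 − 99.45 = 95.55 → 96
  G: 41 + 0.51×(0−41) = 41 − 20.91 = 20.09 → 20
  B: 252 + 0.51×(0−252) = 252 − 128.52 = 123.48 → 123
rgb(96, 20, 123) = #60147b.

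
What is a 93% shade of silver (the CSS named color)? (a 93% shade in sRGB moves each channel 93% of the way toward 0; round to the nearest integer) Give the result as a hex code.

#0D0D0D

CSS silver is rgb(192, 192, 192).
Per channel, c → c + 0.93(0 − c):
  R: 192 − 178.56 = 13.44 → 13
  G: 192 − 178.56 = 13.44 → 13
  B: 192 − 178.56 = 13.44 → 13
rgb(13, 13, 13) = #0D0D0D.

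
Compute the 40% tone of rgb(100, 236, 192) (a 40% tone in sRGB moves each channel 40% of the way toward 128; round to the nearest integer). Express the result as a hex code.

#6fc1a6

Per channel, c → c + 0.4(128 − c):
  R: 100 + 11.2 = 111.2 → 111
  G: 236 − 43.2 = 192.8 → 193
  B: 192 − 25.6 = 166.4 → 166
rgb(111, 193, 166) = #6fc1a6.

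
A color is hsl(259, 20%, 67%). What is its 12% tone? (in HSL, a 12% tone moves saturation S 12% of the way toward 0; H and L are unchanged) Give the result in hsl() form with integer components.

S moves 12% from 20 toward 0: 20 − 2.4 = 17.6 → 18.
H and L are unchanged.

hsl(259, 18%, 67%)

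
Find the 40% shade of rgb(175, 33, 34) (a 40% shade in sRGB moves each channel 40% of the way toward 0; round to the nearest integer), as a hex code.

Lerp each channel 40% toward 0:
  R: 175 + 0.4×(0−175) = 175 − 70 = 105 → 105
  G: 33 + 0.4×(0−33) = 33 − 13.2 = 19.8 → 20
  B: 34 + 0.4×(0−34) = 34 − 13.6 = 20.4 → 20
rgb(105, 20, 20) = #691414.

#691414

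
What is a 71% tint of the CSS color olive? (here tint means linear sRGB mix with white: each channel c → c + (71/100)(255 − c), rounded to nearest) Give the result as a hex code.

#DADAB5

CSS olive is rgb(128, 128, 0).
Per channel, c → c + 0.71(255 − c):
  R: 128 + 90.17 = 218.17 → 218
  G: 128 + 0.71×(255−128) = 128 + 90.17 = 218.17 → 218
  B: 0 + 0.71×(255−0) = 0 + 181.05 = 181.05 → 181
rgb(218, 218, 181) = #DADAB5.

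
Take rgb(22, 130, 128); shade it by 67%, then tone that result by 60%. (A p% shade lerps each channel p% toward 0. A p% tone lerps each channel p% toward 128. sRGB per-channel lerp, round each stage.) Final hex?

Lerp each channel 67% toward 0:
  R: 22 + 0.67×(0−22) = 22 − 14.74 = 7.26 → 7
  G: 130 + 0.67×(0−130) = 130 − 87.1 = 42.9 → 43
  B: 128 − 85.76 = 42.24 → 42
After the shade: rgb(7, 43, 42) = #072b2a.
Per channel, c → c + 0.6(128 − c):
  R: 7 + 72.6 = 79.6 → 80
  G: 43 + 51 = 94 → 94
  B: 42 + 51.6 = 93.6 → 94
rgb(80, 94, 94) = #505e5e.

#505e5e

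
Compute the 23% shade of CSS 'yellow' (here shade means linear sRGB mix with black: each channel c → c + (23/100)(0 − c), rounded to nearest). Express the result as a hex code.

#C4C400

CSS yellow is rgb(255, 255, 0).
Lerp each channel 23% toward 0:
  R: 255 − 58.65 = 196.35 → 196
  G: 255 + 0.23×(0−255) = 255 − 58.65 = 196.35 → 196
  B: 0 + 0 = 0 → 0
rgb(196, 196, 0) = #C4C400.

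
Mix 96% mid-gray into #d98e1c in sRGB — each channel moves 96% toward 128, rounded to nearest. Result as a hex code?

#d98e1c is rgb(217, 142, 28).
Lerp each channel 96% toward 128:
  R: 217 + 0.96×(128−217) = 217 − 85.44 = 131.56 → 132
  G: 142 − 13.44 = 128.56 → 129
  B: 28 + 0.96×(128−28) = 28 + 96 = 124 → 124
rgb(132, 129, 124) = #84817c.

#84817c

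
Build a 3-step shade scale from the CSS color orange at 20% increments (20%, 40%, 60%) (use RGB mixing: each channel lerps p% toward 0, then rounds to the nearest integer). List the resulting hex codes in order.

#cc8400, #996300, #664200

CSS orange is rgb(255, 165, 0).
20%: (255 − 51 = 204→204, 165 − 33 = 132→132, 0→0) → #cc8400
40%: (255 − 102 = 153→153, 165 − 66 = 99→99, 0→0) → #996300
60%: (255 − 153 = 102→102, 165 − 99 = 66→66, 0→0) → #664200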